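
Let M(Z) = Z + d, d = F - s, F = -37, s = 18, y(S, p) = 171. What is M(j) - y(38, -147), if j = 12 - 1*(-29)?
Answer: -185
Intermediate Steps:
j = 41 (j = 12 + 29 = 41)
d = -55 (d = -37 - 1*18 = -37 - 18 = -55)
M(Z) = -55 + Z (M(Z) = Z - 55 = -55 + Z)
M(j) - y(38, -147) = (-55 + 41) - 1*171 = -14 - 171 = -185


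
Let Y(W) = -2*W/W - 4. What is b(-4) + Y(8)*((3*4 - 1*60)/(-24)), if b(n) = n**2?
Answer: 4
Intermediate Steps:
Y(W) = -6 (Y(W) = -2*1 - 4 = -2 - 4 = -6)
b(-4) + Y(8)*((3*4 - 1*60)/(-24)) = (-4)**2 - 6*(3*4 - 1*60)/(-24) = 16 - 6*(12 - 60)*(-1)/24 = 16 - (-288)*(-1)/24 = 16 - 6*2 = 16 - 12 = 4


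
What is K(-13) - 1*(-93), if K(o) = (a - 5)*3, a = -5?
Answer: 63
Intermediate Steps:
K(o) = -30 (K(o) = (-5 - 5)*3 = -10*3 = -30)
K(-13) - 1*(-93) = -30 - 1*(-93) = -30 + 93 = 63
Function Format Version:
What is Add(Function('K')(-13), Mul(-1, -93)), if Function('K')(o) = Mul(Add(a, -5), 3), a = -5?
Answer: 63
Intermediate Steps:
Function('K')(o) = -30 (Function('K')(o) = Mul(Add(-5, -5), 3) = Mul(-10, 3) = -30)
Add(Function('K')(-13), Mul(-1, -93)) = Add(-30, Mul(-1, -93)) = Add(-30, 93) = 63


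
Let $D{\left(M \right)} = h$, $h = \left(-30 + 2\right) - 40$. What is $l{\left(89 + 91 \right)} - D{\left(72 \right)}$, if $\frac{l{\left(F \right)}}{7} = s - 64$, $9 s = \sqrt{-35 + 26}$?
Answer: $-380 + \frac{7 i}{3} \approx -380.0 + 2.3333 i$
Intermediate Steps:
$s = \frac{i}{3}$ ($s = \frac{\sqrt{-35 + 26}}{9} = \frac{\sqrt{-9}}{9} = \frac{3 i}{9} = \frac{i}{3} \approx 0.33333 i$)
$h = -68$ ($h = -28 - 40 = -68$)
$D{\left(M \right)} = -68$
$l{\left(F \right)} = -448 + \frac{7 i}{3}$ ($l{\left(F \right)} = 7 \left(\frac{i}{3} - 64\right) = 7 \left(-64 + \frac{i}{3}\right) = -448 + \frac{7 i}{3}$)
$l{\left(89 + 91 \right)} - D{\left(72 \right)} = \left(-448 + \frac{7 i}{3}\right) - -68 = \left(-448 + \frac{7 i}{3}\right) + 68 = -380 + \frac{7 i}{3}$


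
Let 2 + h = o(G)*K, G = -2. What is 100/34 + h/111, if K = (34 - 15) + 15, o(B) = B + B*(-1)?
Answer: 5516/1887 ≈ 2.9232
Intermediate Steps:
o(B) = 0 (o(B) = B - B = 0)
K = 34 (K = 19 + 15 = 34)
h = -2 (h = -2 + 0*34 = -2 + 0 = -2)
100/34 + h/111 = 100/34 - 2/111 = 100*(1/34) - 2*1/111 = 50/17 - 2/111 = 5516/1887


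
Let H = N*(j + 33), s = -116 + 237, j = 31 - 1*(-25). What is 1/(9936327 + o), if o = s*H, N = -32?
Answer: 1/9591719 ≈ 1.0426e-7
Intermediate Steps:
j = 56 (j = 31 + 25 = 56)
s = 121
H = -2848 (H = -32*(56 + 33) = -32*89 = -2848)
o = -344608 (o = 121*(-2848) = -344608)
1/(9936327 + o) = 1/(9936327 - 344608) = 1/9591719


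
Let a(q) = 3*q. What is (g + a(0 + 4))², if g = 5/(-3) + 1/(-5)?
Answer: 23104/225 ≈ 102.68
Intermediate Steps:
g = -28/15 (g = 5*(-⅓) + 1*(-⅕) = -5/3 - ⅕ = -28/15 ≈ -1.8667)
(g + a(0 + 4))² = (-28/15 + 3*(0 + 4))² = (-28/15 + 3*4)² = (-28/15 + 12)² = (152/15)² = 23104/225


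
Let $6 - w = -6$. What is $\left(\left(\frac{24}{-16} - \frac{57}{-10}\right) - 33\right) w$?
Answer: $- \frac{1728}{5} \approx -345.6$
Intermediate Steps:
$w = 12$ ($w = 6 - -6 = 6 + 6 = 12$)
$\left(\left(\frac{24}{-16} - \frac{57}{-10}\right) - 33\right) w = \left(\left(\frac{24}{-16} - \frac{57}{-10}\right) - 33\right) 12 = \left(\left(24 \left(- \frac{1}{16}\right) - - \frac{57}{10}\right) - 33\right) 12 = \left(\left(- \frac{3}{2} + \frac{57}{10}\right) - 33\right) 12 = \left(\frac{21}{5} - 33\right) 12 = \left(- \frac{144}{5}\right) 12 = - \frac{1728}{5}$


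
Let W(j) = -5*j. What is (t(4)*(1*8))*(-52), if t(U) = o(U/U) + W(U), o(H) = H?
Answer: 7904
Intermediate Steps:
t(U) = 1 - 5*U (t(U) = U/U - 5*U = 1 - 5*U)
(t(4)*(1*8))*(-52) = ((1 - 5*4)*(1*8))*(-52) = ((1 - 20)*8)*(-52) = -19*8*(-52) = -152*(-52) = 7904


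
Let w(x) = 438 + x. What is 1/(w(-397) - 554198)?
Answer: -1/554157 ≈ -1.8045e-6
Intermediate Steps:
1/(w(-397) - 554198) = 1/((438 - 397) - 554198) = 1/(41 - 554198) = 1/(-554157) = -1/554157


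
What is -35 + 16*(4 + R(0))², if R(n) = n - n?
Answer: 221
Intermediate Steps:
R(n) = 0
-35 + 16*(4 + R(0))² = -35 + 16*(4 + 0)² = -35 + 16*4² = -35 + 16*16 = -35 + 256 = 221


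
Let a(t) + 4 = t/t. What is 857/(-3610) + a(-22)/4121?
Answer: -3542527/14876810 ≈ -0.23812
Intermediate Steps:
a(t) = -3 (a(t) = -4 + t/t = -4 + 1 = -3)
857/(-3610) + a(-22)/4121 = 857/(-3610) - 3/4121 = 857*(-1/3610) - 3*1/4121 = -857/3610 - 3/4121 = -3542527/14876810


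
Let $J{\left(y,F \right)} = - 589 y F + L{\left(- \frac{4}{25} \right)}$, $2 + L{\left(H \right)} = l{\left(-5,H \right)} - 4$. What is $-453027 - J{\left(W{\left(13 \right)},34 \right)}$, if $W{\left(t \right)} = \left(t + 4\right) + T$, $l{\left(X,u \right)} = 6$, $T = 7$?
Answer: $27597$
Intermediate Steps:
$W{\left(t \right)} = 11 + t$ ($W{\left(t \right)} = \left(t + 4\right) + 7 = \left(4 + t\right) + 7 = 11 + t$)
$L{\left(H \right)} = 0$ ($L{\left(H \right)} = -2 + \left(6 - 4\right) = -2 + 2 = 0$)
$J{\left(y,F \right)} = - 589 F y$ ($J{\left(y,F \right)} = - 589 y F + 0 = - 589 F y + 0 = - 589 F y$)
$-453027 - J{\left(W{\left(13 \right)},34 \right)} = -453027 - \left(-589\right) 34 \left(11 + 13\right) = -453027 - \left(-589\right) 34 \cdot 24 = -453027 - -480624 = -453027 + 480624 = 27597$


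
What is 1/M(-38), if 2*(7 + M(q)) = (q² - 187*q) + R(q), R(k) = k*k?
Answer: 1/4990 ≈ 0.00020040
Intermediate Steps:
R(k) = k²
M(q) = -7 + q² - 187*q/2 (M(q) = -7 + ((q² - 187*q) + q²)/2 = -7 + (-187*q + 2*q²)/2 = -7 + (q² - 187*q/2) = -7 + q² - 187*q/2)
1/M(-38) = 1/(-7 + (-38)² - 187/2*(-38)) = 1/(-7 + 1444 + 3553) = 1/4990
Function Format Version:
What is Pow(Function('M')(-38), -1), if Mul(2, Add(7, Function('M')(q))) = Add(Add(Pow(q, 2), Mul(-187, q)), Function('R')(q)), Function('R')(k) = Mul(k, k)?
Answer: Rational(1, 4990) ≈ 0.00020040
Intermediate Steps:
Function('R')(k) = Pow(k, 2)
Function('M')(q) = Add(-7, Pow(q, 2), Mul(Rational(-187, 2), q)) (Function('M')(q) = Add(-7, Mul(Rational(1, 2), Add(Add(Pow(q, 2), Mul(-187, q)), Pow(q, 2)))) = Add(-7, Mul(Rational(1, 2), Add(Mul(-187, q), Mul(2, Pow(q, 2))))) = Add(-7, Add(Pow(q, 2), Mul(Rational(-187, 2), q))) = Add(-7, Pow(q, 2), Mul(Rational(-187, 2), q)))
Pow(Function('M')(-38), -1) = Pow(Add(-7, Pow(-38, 2), Mul(Rational(-187, 2), -38)), -1) = Pow(Add(-7, 1444, 3553), -1) = Pow(4990, -1) = Rational(1, 4990)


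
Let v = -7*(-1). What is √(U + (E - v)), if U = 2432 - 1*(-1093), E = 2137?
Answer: √5655 ≈ 75.200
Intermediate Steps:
U = 3525 (U = 2432 + 1093 = 3525)
v = 7
√(U + (E - v)) = √(3525 + (2137 - 1*7)) = √(3525 + (2137 - 7)) = √(3525 + 2130) = √5655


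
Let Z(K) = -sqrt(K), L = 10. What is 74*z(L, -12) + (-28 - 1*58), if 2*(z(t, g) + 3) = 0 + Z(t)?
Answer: -308 - 37*sqrt(10) ≈ -425.00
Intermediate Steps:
z(t, g) = -3 - sqrt(t)/2 (z(t, g) = -3 + (0 - sqrt(t))/2 = -3 + (-sqrt(t))/2 = -3 - sqrt(t)/2)
74*z(L, -12) + (-28 - 1*58) = 74*(-3 - sqrt(10)/2) + (-28 - 1*58) = (-222 - 37*sqrt(10)) + (-28 - 58) = (-222 - 37*sqrt(10)) - 86 = -308 - 37*sqrt(10)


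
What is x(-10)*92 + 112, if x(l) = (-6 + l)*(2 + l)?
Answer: 11888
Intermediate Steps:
x(-10)*92 + 112 = (-12 + (-10)² - 4*(-10))*92 + 112 = (-12 + 100 + 40)*92 + 112 = 128*92 + 112 = 11776 + 112 = 11888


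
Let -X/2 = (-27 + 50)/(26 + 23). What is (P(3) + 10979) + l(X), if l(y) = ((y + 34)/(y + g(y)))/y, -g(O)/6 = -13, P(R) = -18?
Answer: 475950619/43424 ≈ 10961.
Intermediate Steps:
g(O) = 78 (g(O) = -6*(-13) = 78)
X = -46/49 (X = -2*(-27 + 50)/(26 + 23) = -46/49 ≈ -0.93878)
l(y) = (34 + y)/(y*(78 + y)) (l(y) = ((y + 34)/(y + 78))/y = ((34 + y)/(78 + y))/y = (34 + y)/(y*(78 + y)))
(P(3) + 10979) + l(X) = (-18 + 10979) + (34 - 46/49)/((-46/49)*(78 - 46/49)) = 10961 - 49/46*1620/49/3776/49 = 10961 - 49/46*49/3776*1620/49 = 10961 - 19845/43424 = 475950619/43424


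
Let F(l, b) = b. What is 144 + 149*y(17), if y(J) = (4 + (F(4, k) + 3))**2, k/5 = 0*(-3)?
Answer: 7445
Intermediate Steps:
k = 0 (k = 5*(0*(-3)) = 5*0 = 0)
y(J) = 49 (y(J) = (4 + (0 + 3))**2 = (4 + 3)**2 = 7**2 = 49)
144 + 149*y(17) = 144 + 149*49 = 144 + 7301 = 7445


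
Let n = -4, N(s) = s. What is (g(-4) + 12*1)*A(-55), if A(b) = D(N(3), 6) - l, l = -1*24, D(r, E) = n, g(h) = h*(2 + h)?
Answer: 400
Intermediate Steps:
D(r, E) = -4
l = -24
A(b) = 20 (A(b) = -4 - 1*(-24) = -4 + 24 = 20)
(g(-4) + 12*1)*A(-55) = (-4*(2 - 4) + 12*1)*20 = (-4*(-2) + 12)*20 = (8 + 12)*20 = 20*20 = 400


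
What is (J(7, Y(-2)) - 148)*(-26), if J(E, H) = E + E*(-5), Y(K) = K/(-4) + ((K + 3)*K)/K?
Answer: 4576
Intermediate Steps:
Y(K) = 3 + 3*K/4 (Y(K) = K*(-¼) + ((3 + K)*K)/K = -K/4 + (K*(3 + K))/K = -K/4 + (3 + K) = 3 + 3*K/4)
J(E, H) = -4*E (J(E, H) = E - 5*E = -4*E)
(J(7, Y(-2)) - 148)*(-26) = (-4*7 - 148)*(-26) = (-28 - 148)*(-26) = -176*(-26) = 4576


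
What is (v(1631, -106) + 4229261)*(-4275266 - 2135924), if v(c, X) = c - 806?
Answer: -27119885062340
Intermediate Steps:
v(c, X) = -806 + c
(v(1631, -106) + 4229261)*(-4275266 - 2135924) = ((-806 + 1631) + 4229261)*(-4275266 - 2135924) = (825 + 4229261)*(-6411190) = 4230086*(-6411190) = -27119885062340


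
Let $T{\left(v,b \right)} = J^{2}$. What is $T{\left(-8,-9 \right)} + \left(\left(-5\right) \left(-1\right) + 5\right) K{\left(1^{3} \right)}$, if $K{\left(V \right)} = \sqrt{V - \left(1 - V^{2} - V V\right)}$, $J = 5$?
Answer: $25 + 10 \sqrt{2} \approx 39.142$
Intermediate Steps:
$T{\left(v,b \right)} = 25$ ($T{\left(v,b \right)} = 5^{2} = 25$)
$K{\left(V \right)} = \sqrt{-1 + V + 2 V^{2}}$ ($K{\left(V \right)} = \sqrt{V + \left(\left(V^{2} + V^{2}\right) - 1\right)} = \sqrt{V + \left(2 V^{2} - 1\right)} = \sqrt{V + \left(-1 + 2 V^{2}\right)} = \sqrt{-1 + V + 2 V^{2}}$)
$T{\left(-8,-9 \right)} + \left(\left(-5\right) \left(-1\right) + 5\right) K{\left(1^{3} \right)} = 25 + \left(\left(-5\right) \left(-1\right) + 5\right) \sqrt{-1 + 1^{3} + 2 \left(1^{3}\right)^{2}} = 25 + \left(5 + 5\right) \sqrt{-1 + 1 + 2 \cdot 1^{2}} = 25 + 10 \sqrt{-1 + 1 + 2 \cdot 1} = 25 + 10 \sqrt{-1 + 1 + 2} = 25 + 10 \sqrt{2}$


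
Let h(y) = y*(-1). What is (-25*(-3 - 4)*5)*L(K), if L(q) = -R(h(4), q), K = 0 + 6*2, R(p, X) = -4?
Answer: 3500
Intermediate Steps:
h(y) = -y
K = 12 (K = 0 + 12 = 12)
L(q) = 4 (L(q) = -1*(-4) = 4)
(-25*(-3 - 4)*5)*L(K) = -25*(-3 - 4)*5*4 = -(-175)*5*4 = -25*(-35)*4 = 875*4 = 3500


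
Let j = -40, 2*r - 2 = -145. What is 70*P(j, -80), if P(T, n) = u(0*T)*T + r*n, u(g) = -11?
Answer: 431200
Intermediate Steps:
r = -143/2 (r = 1 + (½)*(-145) = 1 - 145/2 = -143/2 ≈ -71.500)
P(T, n) = -11*T - 143*n/2
70*P(j, -80) = 70*(-11*(-40) - 143/2*(-80)) = 70*(440 + 5720) = 70*6160 = 431200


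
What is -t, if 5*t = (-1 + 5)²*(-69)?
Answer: 1104/5 ≈ 220.80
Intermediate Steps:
t = -1104/5 (t = ((-1 + 5)²*(-69))/5 = (4²*(-69))/5 = (16*(-69))/5 = (⅕)*(-1104) = -1104/5 ≈ -220.80)
-t = -1*(-1104/5) = 1104/5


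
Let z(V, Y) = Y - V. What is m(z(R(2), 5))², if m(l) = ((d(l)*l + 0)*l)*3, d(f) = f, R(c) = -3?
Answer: 2359296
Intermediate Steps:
m(l) = 3*l³ (m(l) = ((l*l + 0)*l)*3 = ((l² + 0)*l)*3 = (l²*l)*3 = l³*3 = 3*l³)
m(z(R(2), 5))² = (3*(5 - 1*(-3))³)² = (3*(5 + 3)³)² = (3*8³)² = (3*512)² = 1536² = 2359296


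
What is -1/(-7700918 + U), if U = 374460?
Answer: 1/7326458 ≈ 1.3649e-7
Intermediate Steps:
-1/(-7700918 + U) = -1/(-7700918 + 374460) = -1/(-7326458) = -1*(-1/7326458) = 1/7326458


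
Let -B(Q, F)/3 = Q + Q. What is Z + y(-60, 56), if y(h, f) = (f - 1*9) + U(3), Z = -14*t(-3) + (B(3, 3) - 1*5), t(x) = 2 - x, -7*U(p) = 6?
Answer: -328/7 ≈ -46.857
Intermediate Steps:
U(p) = -6/7 (U(p) = -⅐*6 = -6/7)
B(Q, F) = -6*Q (B(Q, F) = -3*(Q + Q) = -6*Q)
Z = -93 (Z = -14*(2 - 1*(-3)) + (-6*3 - 1*5) = -14*(2 + 3) + (-18 - 5) = -14*5 - 23 = -70 - 23 = -93)
y(h, f) = -69/7 + f (y(h, f) = (f - 1*9) - 6/7 = (f - 9) - 6/7 = (-9 + f) - 6/7 = -69/7 + f)
Z + y(-60, 56) = -93 + (-69/7 + 56) = -93 + 323/7 = -328/7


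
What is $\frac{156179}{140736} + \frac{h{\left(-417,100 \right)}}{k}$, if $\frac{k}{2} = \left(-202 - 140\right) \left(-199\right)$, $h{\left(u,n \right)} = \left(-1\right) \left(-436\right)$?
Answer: $\frac{1776651805}{1596368448} \approx 1.1129$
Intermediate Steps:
$h{\left(u,n \right)} = 436$
$k = 136116$ ($k = 2 \left(-202 - 140\right) \left(-199\right) = 2 \left(\left(-342\right) \left(-199\right)\right) = 2 \cdot 68058 = 136116$)
$\frac{156179}{140736} + \frac{h{\left(-417,100 \right)}}{k} = \frac{156179}{140736} + \frac{436}{136116} = 156179 \cdot \frac{1}{140736} + 436 \cdot \frac{1}{136116} = \frac{156179}{140736} + \frac{109}{34029} = \frac{1776651805}{1596368448}$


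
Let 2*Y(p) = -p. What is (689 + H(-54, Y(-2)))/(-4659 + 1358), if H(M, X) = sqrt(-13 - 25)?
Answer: -689/3301 - I*sqrt(38)/3301 ≈ -0.20872 - 0.0018674*I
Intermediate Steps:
Y(p) = -p/2 (Y(p) = (-p)/2 = -p/2)
H(M, X) = I*sqrt(38) (H(M, X) = sqrt(-38) = I*sqrt(38))
(689 + H(-54, Y(-2)))/(-4659 + 1358) = (689 + I*sqrt(38))/(-4659 + 1358) = (689 + I*sqrt(38))/(-3301) = (689 + I*sqrt(38))*(-1/3301) = -689/3301 - I*sqrt(38)/3301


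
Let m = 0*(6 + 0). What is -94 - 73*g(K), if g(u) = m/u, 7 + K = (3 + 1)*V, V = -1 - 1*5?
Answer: -94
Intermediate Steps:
V = -6 (V = -1 - 5 = -6)
m = 0 (m = 0*6 = 0)
K = -31 (K = -7 + (3 + 1)*(-6) = -7 + 4*(-6) = -7 - 24 = -31)
g(u) = 0 (g(u) = 0/u = 0)
-94 - 73*g(K) = -94 - 73*0 = -94 + 0 = -94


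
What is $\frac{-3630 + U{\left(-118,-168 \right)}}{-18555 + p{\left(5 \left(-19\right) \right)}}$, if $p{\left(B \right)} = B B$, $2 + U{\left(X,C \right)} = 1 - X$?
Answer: $\frac{3513}{9530} \approx 0.36863$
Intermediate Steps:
$U{\left(X,C \right)} = -1 - X$ ($U{\left(X,C \right)} = -2 - \left(-1 + X\right) = -1 - X$)
$p{\left(B \right)} = B^{2}$
$\frac{-3630 + U{\left(-118,-168 \right)}}{-18555 + p{\left(5 \left(-19\right) \right)}} = \frac{-3630 - -117}{-18555 + \left(5 \left(-19\right)\right)^{2}} = \frac{-3630 + \left(-1 + 118\right)}{-18555 + \left(-95\right)^{2}} = \frac{-3630 + 117}{-18555 + 9025} = - \frac{3513}{-9530} = \left(-3513\right) \left(- \frac{1}{9530}\right) = \frac{3513}{9530}$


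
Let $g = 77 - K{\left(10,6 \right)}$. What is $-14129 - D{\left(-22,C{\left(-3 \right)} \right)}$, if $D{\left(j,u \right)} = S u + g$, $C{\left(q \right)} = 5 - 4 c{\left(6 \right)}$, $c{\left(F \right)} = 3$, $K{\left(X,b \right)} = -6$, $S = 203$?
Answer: $-12791$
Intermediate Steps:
$C{\left(q \right)} = -7$ ($C{\left(q \right)} = 5 - 12 = -7$)
$g = 83$ ($g = 77 - -6 = 77 + 6 = 83$)
$D{\left(j,u \right)} = 83 + 203 u$ ($D{\left(j,u \right)} = 203 u + 83 = 83 + 203 u$)
$-14129 - D{\left(-22,C{\left(-3 \right)} \right)} = -14129 - \left(83 + 203 \left(-7\right)\right) = -14129 - \left(83 - 1421\right) = -14129 - -1338 = -14129 + 1338 = -12791$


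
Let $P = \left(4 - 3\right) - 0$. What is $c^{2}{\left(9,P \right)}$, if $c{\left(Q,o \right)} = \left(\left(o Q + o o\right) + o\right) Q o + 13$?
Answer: $12544$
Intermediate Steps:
$P = 1$ ($P = 1 + 0 = 1$)
$c{\left(Q,o \right)} = 13 + Q o \left(o + o^{2} + Q o\right)$ ($c{\left(Q,o \right)} = \left(\left(Q o + o^{2}\right) + o\right) Q o + 13 = \left(\left(o^{2} + Q o\right) + o\right) Q o + 13 = \left(o + o^{2} + Q o\right) Q o + 13 = Q \left(o + o^{2} + Q o\right) o + 13 = Q o \left(o + o^{2} + Q o\right) + 13 = 13 + Q o \left(o + o^{2} + Q o\right)$)
$c^{2}{\left(9,P \right)} = \left(13 + 9 \cdot 1^{2} + 9 \cdot 1^{3} + 9^{2} \cdot 1^{2}\right)^{2} = \left(13 + 9 \cdot 1 + 9 \cdot 1 + 81 \cdot 1\right)^{2} = \left(13 + 9 + 9 + 81\right)^{2} = 112^{2} = 12544$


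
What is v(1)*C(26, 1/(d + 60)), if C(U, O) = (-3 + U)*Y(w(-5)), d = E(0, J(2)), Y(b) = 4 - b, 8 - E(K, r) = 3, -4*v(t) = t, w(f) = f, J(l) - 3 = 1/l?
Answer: -207/4 ≈ -51.750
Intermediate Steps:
J(l) = 3 + 1/l
v(t) = -t/4
E(K, r) = 5 (E(K, r) = 8 - 1*3 = 8 - 3 = 5)
d = 5
C(U, O) = -27 + 9*U (C(U, O) = (-3 + U)*(4 - 1*(-5)) = (-3 + U)*(4 + 5) = (-3 + U)*9 = -27 + 9*U)
v(1)*C(26, 1/(d + 60)) = (-¼*1)*(-27 + 9*26) = -(-27 + 234)/4 = -¼*207 = -207/4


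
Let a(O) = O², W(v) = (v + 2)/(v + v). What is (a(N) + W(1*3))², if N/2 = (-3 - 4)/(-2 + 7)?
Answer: 1692601/22500 ≈ 75.227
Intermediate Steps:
N = -14/5 (N = 2*((-3 - 4)/(-2 + 7)) = 2*(-7/5) = -14/5 ≈ -2.8000)
W(v) = (2 + v)/(2*v) (W(v) = (2 + v)/((2*v)) = (2 + v)*(1/(2*v)) = (2 + v)/(2*v))
(a(N) + W(1*3))² = ((-14/5)² + (2 + 1*3)/(2*((1*3))))² = (196/25 + (½)*(2 + 3)/3)² = (196/25 + (½)*(⅓)*5)² = (196/25 + ⅚)² = (1301/150)² = 1692601/22500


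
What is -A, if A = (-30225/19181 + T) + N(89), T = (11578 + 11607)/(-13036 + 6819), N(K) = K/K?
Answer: 513372033/119248277 ≈ 4.3051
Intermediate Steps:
N(K) = 1
T = -23185/6217 (T = 23185/(-6217) = 23185*(-1/6217) = -23185/6217 ≈ -3.7293)
A = -513372033/119248277 (A = (-30225/19181 - 23185/6217) + 1 = -632620310/119248277 + 1 = -513372033/119248277 ≈ -4.3051)
-A = -1*(-513372033/119248277) = 513372033/119248277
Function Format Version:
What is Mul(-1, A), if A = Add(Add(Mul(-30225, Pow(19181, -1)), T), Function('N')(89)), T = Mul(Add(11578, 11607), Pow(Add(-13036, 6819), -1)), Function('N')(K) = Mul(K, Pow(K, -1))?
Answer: Rational(513372033, 119248277) ≈ 4.3051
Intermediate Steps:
Function('N')(K) = 1
T = Rational(-23185, 6217) (T = Mul(23185, Pow(-6217, -1)) = Mul(23185, Rational(-1, 6217)) = Rational(-23185, 6217) ≈ -3.7293)
A = Rational(-513372033, 119248277) (A = Add(Add(Mul(-30225, Pow(19181, -1)), Rational(-23185, 6217)), 1) = Add(Add(Mul(-30225, Rational(1, 19181)), Rational(-23185, 6217)), 1) = Add(Add(Rational(-30225, 19181), Rational(-23185, 6217)), 1) = Add(Rational(-632620310, 119248277), 1) = Rational(-513372033, 119248277) ≈ -4.3051)
Mul(-1, A) = Mul(-1, Rational(-513372033, 119248277)) = Rational(513372033, 119248277)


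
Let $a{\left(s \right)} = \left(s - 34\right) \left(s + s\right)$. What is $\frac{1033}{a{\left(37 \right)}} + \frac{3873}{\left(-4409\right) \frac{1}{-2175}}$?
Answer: $\frac{1874632547}{978798} \approx 1915.2$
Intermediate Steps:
$a{\left(s \right)} = 2 s \left(-34 + s\right)$ ($a{\left(s \right)} = \left(-34 + s\right) 2 s = 2 s \left(-34 + s\right)$)
$\frac{1033}{a{\left(37 \right)}} + \frac{3873}{\left(-4409\right) \frac{1}{-2175}} = \frac{1033}{2 \cdot 37 \left(-34 + 37\right)} + \frac{3873}{\left(-4409\right) \frac{1}{-2175}} = \frac{1033}{2 \cdot 37 \cdot 3} + \frac{3873}{\left(-4409\right) \left(- \frac{1}{2175}\right)} = \frac{1033}{222} + \frac{3873}{\frac{4409}{2175}} = 1033 \cdot \frac{1}{222} + 3873 \cdot \frac{2175}{4409} = \frac{1033}{222} + \frac{8423775}{4409} = \frac{1874632547}{978798}$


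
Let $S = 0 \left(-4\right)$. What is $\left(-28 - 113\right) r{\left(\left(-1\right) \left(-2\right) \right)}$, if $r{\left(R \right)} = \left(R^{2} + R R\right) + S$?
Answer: $-1128$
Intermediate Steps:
$S = 0$
$r{\left(R \right)} = 2 R^{2}$ ($r{\left(R \right)} = \left(R^{2} + R R\right) + 0 = \left(R^{2} + R^{2}\right) + 0 = 2 R^{2} + 0 = 2 R^{2}$)
$\left(-28 - 113\right) r{\left(\left(-1\right) \left(-2\right) \right)} = \left(-28 - 113\right) 2 \left(\left(-1\right) \left(-2\right)\right)^{2} = - 141 \cdot 2 \cdot 2^{2} = - 141 \cdot 2 \cdot 4 = \left(-141\right) 8 = -1128$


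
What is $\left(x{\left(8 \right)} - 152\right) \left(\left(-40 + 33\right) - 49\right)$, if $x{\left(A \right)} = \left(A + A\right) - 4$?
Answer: $7840$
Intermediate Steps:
$x{\left(A \right)} = -4 + 2 A$ ($x{\left(A \right)} = 2 A - 4 = -4 + 2 A$)
$\left(x{\left(8 \right)} - 152\right) \left(\left(-40 + 33\right) - 49\right) = \left(\left(-4 + 2 \cdot 8\right) - 152\right) \left(\left(-40 + 33\right) - 49\right) = \left(\left(-4 + 16\right) - 152\right) \left(-7 - 49\right) = \left(12 - 152\right) \left(-56\right) = \left(-140\right) \left(-56\right) = 7840$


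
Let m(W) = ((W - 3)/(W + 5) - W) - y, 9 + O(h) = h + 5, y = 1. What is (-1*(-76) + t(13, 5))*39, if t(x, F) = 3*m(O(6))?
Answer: 18174/7 ≈ 2596.3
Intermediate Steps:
O(h) = -4 + h (O(h) = -9 + (h + 5) = -9 + (5 + h) = -4 + h)
m(W) = -1 - W + (-3 + W)/(5 + W) (m(W) = ((W - 3)/(W + 5) - W) - 1*1 = ((-3 + W)/(5 + W) - W) - 1 = (-W + (-3 + W)/(5 + W)) - 1 = -1 - W + (-3 + W)/(5 + W))
t(x, F) = -66/7 (t(x, F) = 3*((-8 - (-4 + 6)² - 5*(-4 + 6))/(5 + (-4 + 6))) = 3*((-8 - 1*2² - 5*2)/(5 + 2)) = 3*((-8 - 1*4 - 10)/7) = 3*((-8 - 4 - 10)/7) = 3*((⅐)*(-22)) = 3*(-22/7) = -66/7)
(-1*(-76) + t(13, 5))*39 = (-1*(-76) - 66/7)*39 = (76 - 66/7)*39 = (466/7)*39 = 18174/7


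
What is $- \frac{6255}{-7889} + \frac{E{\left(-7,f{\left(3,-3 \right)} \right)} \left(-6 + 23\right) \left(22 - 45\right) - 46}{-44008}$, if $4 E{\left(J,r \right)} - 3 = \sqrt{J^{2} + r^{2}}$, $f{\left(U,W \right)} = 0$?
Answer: $\frac{566688863}{694358224} \approx 0.81613$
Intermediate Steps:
$E{\left(J,r \right)} = \frac{3}{4} + \frac{\sqrt{J^{2} + r^{2}}}{4}$
$- \frac{6255}{-7889} + \frac{E{\left(-7,f{\left(3,-3 \right)} \right)} \left(-6 + 23\right) \left(22 - 45\right) - 46}{-44008} = - \frac{6255}{-7889} + \frac{\left(\frac{3}{4} + \frac{\sqrt{\left(-7\right)^{2} + 0^{2}}}{4}\right) \left(-6 + 23\right) \left(22 - 45\right) - 46}{-44008} = \left(-6255\right) \left(- \frac{1}{7889}\right) + \left(\left(\frac{3}{4} + \frac{\sqrt{49 + 0}}{4}\right) 17 \left(-23\right) - 46\right) \left(- \frac{1}{44008}\right) = \frac{6255}{7889} + \left(\left(\frac{3}{4} + \frac{\sqrt{49}}{4}\right) \left(-391\right) - 46\right) \left(- \frac{1}{44008}\right) = \frac{6255}{7889} + \left(\left(\frac{3}{4} + \frac{1}{4} \cdot 7\right) \left(-391\right) - 46\right) \left(- \frac{1}{44008}\right) = \frac{6255}{7889} + \left(\left(\frac{3}{4} + \frac{7}{4}\right) \left(-391\right) - 46\right) \left(- \frac{1}{44008}\right) = \frac{6255}{7889} + \left(\frac{5}{2} \left(-391\right) - 46\right) \left(- \frac{1}{44008}\right) = \frac{6255}{7889} + \left(- \frac{1955}{2} - 46\right) \left(- \frac{1}{44008}\right) = \frac{6255}{7889} - - \frac{2047}{88016} = \frac{6255}{7889} + \frac{2047}{88016} = \frac{566688863}{694358224}$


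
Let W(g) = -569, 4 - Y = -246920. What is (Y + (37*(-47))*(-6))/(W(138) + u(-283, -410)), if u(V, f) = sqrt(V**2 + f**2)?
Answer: -73218351/37786 - 128679*sqrt(248189)/37786 ≈ -3634.3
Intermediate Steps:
Y = 246924 (Y = 4 - 1*(-246920) = 4 + 246920 = 246924)
(Y + (37*(-47))*(-6))/(W(138) + u(-283, -410)) = (246924 + (37*(-47))*(-6))/(-569 + sqrt((-283)**2 + (-410)**2)) = (246924 - 1739*(-6))/(-569 + sqrt(80089 + 168100)) = (246924 + 10434)/(-569 + sqrt(248189)) = 257358/(-569 + sqrt(248189))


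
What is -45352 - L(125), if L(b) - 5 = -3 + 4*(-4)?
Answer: -45338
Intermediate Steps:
L(b) = -14 (L(b) = 5 + (-3 + 4*(-4)) = 5 + (-3 - 16) = 5 - 19 = -14)
-45352 - L(125) = -45352 - 1*(-14) = -45352 + 14 = -45338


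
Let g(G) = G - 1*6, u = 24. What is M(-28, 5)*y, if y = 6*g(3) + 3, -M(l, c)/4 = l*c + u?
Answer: -6960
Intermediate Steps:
M(l, c) = -96 - 4*c*l (M(l, c) = -4*(l*c + 24) = -4*(c*l + 24) = -4*(24 + c*l) = -96 - 4*c*l)
g(G) = -6 + G (g(G) = G - 6 = -6 + G)
y = -15 (y = 6*(-6 + 3) + 3 = 6*(-3) + 3 = -18 + 3 = -15)
M(-28, 5)*y = (-96 - 4*5*(-28))*(-15) = (-96 + 560)*(-15) = 464*(-15) = -6960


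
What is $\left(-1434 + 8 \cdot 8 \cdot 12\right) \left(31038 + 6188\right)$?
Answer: $-24792516$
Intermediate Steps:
$\left(-1434 + 8 \cdot 8 \cdot 12\right) \left(31038 + 6188\right) = \left(-1434 + 64 \cdot 12\right) 37226 = \left(-1434 + 768\right) 37226 = \left(-666\right) 37226 = -24792516$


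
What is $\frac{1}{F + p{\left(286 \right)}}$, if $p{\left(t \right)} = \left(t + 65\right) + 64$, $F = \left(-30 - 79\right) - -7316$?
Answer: $\frac{1}{7622} \approx 0.0001312$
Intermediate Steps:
$F = 7207$ ($F = -109 + 7316 = 7207$)
$p{\left(t \right)} = 129 + t$ ($p{\left(t \right)} = \left(65 + t\right) + 64 = 129 + t$)
$\frac{1}{F + p{\left(286 \right)}} = \frac{1}{7207 + \left(129 + 286\right)} = \frac{1}{7207 + 415} = \frac{1}{7622}$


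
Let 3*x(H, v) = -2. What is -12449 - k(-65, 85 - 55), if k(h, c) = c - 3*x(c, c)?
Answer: -12481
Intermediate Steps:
x(H, v) = -⅔ (x(H, v) = (⅓)*(-2) = -⅔)
k(h, c) = 2 + c (k(h, c) = c - 3*(-⅔) = c + 2 = 2 + c)
-12449 - k(-65, 85 - 55) = -12449 - (2 + (85 - 55)) = -12449 - (2 + 30) = -12449 - 1*32 = -12449 - 32 = -12481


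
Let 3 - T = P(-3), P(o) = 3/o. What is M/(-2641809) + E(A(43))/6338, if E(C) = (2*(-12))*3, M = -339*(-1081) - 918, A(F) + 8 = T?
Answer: -417834851/2790630907 ≈ -0.14973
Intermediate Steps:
T = 4 (T = 3 - 3/(-3) = 3 - 3*(-1)/3 = 3 - 1*(-1) = 3 + 1 = 4)
A(F) = -4 (A(F) = -8 + 4 = -4)
M = 365541 (M = 366459 - 918 = 365541)
E(C) = -72 (E(C) = -24*3 = -72)
M/(-2641809) + E(A(43))/6338 = 365541/(-2641809) - 72/6338 = 365541*(-1/2641809) - 72*1/6338 = -121847/880603 - 36/3169 = -417834851/2790630907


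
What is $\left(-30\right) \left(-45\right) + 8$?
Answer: $1358$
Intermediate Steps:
$\left(-30\right) \left(-45\right) + 8 = 1350 + 8 = 1358$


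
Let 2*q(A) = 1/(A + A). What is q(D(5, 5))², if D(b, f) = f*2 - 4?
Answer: 1/576 ≈ 0.0017361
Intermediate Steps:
D(b, f) = -4 + 2*f (D(b, f) = 2*f - 4 = -4 + 2*f)
q(A) = 1/(4*A) (q(A) = 1/(2*(A + A)) = 1/(2*((2*A))) = (1/(2*A))/2 = 1/(4*A))
q(D(5, 5))² = (1/(4*(-4 + 2*5)))² = (1/(4*(-4 + 10)))² = ((¼)/6)² = ((¼)*(⅙))² = (1/24)² = 1/576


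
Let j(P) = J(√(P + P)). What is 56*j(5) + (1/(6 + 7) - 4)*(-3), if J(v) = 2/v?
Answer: 153/13 + 56*√10/5 ≈ 47.187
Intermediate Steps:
j(P) = √2/√P (j(P) = 2/(√(P + P)) = 2/(√(2*P)) = 2/((√2*√P)) = 2*(√2/(2*√P)) = √2/√P)
56*j(5) + (1/(6 + 7) - 4)*(-3) = 56*(√2/√5) + (1/(6 + 7) - 4)*(-3) = 56*(√2*(√5/5)) + (1/13 - 4)*(-3) = 56*(√10/5) + (1/13 - 4)*(-3) = 56*√10/5 - 51/13*(-3) = 56*√10/5 + 153/13 = 153/13 + 56*√10/5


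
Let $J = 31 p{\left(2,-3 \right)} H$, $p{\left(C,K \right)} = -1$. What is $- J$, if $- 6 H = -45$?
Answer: $\frac{465}{2} \approx 232.5$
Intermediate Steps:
$H = \frac{15}{2}$ ($H = \left(- \frac{1}{6}\right) \left(-45\right) = \frac{15}{2} \approx 7.5$)
$J = - \frac{465}{2}$ ($J = 31 \left(-1\right) \frac{15}{2} = \left(-31\right) \frac{15}{2} = - \frac{465}{2} \approx -232.5$)
$- J = \left(-1\right) \left(- \frac{465}{2}\right) = \frac{465}{2}$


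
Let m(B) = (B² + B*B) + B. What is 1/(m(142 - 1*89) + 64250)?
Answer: 1/69921 ≈ 1.4302e-5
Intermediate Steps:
m(B) = B + 2*B² (m(B) = (B² + B²) + B = 2*B² + B = B + 2*B²)
1/(m(142 - 1*89) + 64250) = 1/((142 - 1*89)*(1 + 2*(142 - 1*89)) + 64250) = 1/((142 - 89)*(1 + 2*(142 - 89)) + 64250) = 1/(53*(1 + 2*53) + 64250) = 1/(53*(1 + 106) + 64250) = 1/(53*107 + 64250) = 1/(5671 + 64250) = 1/69921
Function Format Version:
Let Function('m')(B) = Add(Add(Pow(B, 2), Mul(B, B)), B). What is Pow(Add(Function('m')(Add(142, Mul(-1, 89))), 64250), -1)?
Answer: Rational(1, 69921) ≈ 1.4302e-5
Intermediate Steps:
Function('m')(B) = Add(B, Mul(2, Pow(B, 2))) (Function('m')(B) = Add(Add(Pow(B, 2), Pow(B, 2)), B) = Add(Mul(2, Pow(B, 2)), B) = Add(B, Mul(2, Pow(B, 2))))
Pow(Add(Function('m')(Add(142, Mul(-1, 89))), 64250), -1) = Pow(Add(Mul(Add(142, Mul(-1, 89)), Add(1, Mul(2, Add(142, Mul(-1, 89))))), 64250), -1) = Pow(Add(Mul(Add(142, -89), Add(1, Mul(2, Add(142, -89)))), 64250), -1) = Pow(Add(Mul(53, Add(1, Mul(2, 53))), 64250), -1) = Pow(Add(Mul(53, Add(1, 106)), 64250), -1) = Pow(Add(Mul(53, 107), 64250), -1) = Pow(Add(5671, 64250), -1) = Pow(69921, -1) = Rational(1, 69921)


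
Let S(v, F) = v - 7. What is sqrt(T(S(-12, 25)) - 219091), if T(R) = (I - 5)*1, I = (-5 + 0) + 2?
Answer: I*sqrt(219099) ≈ 468.08*I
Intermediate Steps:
S(v, F) = -7 + v
I = -3 (I = -5 + 2 = -3)
T(R) = -8 (T(R) = (-3 - 5)*1 = -8*1 = -8)
sqrt(T(S(-12, 25)) - 219091) = sqrt(-8 - 219091) = sqrt(-219099) = I*sqrt(219099)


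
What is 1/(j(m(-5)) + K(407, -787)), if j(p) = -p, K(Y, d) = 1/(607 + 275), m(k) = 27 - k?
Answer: -882/28223 ≈ -0.031251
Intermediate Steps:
K(Y, d) = 1/882
1/(j(m(-5)) + K(407, -787)) = 1/(-(27 - 1*(-5)) + 1/882) = 1/(-(27 + 5) + 1/882) = 1/(-1*32 + 1/882) = 1/(-32 + 1/882) = 1/(-28223/882) = -882/28223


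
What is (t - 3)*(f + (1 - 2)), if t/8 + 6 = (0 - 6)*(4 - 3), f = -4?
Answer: 495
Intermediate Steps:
t = -96 (t = -48 + 8*((0 - 6)*(4 - 3)) = -48 + 8*(-6*1) = -48 + 8*(-6) = -48 - 48 = -96)
(t - 3)*(f + (1 - 2)) = (-96 - 3)*(-4 + (1 - 2)) = -99*(-4 - 1) = -99*(-5) = 495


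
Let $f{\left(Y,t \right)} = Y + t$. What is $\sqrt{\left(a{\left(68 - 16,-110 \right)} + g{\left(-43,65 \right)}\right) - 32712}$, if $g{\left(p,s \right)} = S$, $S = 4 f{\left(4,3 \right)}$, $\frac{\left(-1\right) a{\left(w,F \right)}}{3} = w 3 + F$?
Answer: $i \sqrt{32822} \approx 181.17 i$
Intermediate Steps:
$a{\left(w,F \right)} = - 9 w - 3 F$ ($a{\left(w,F \right)} = - 3 \left(w 3 + F\right) = - 3 \left(3 w + F\right) = - 3 \left(F + 3 w\right) = - 9 w - 3 F$)
$S = 28$ ($S = 4 \left(4 + 3\right) = 4 \cdot 7 = 28$)
$g{\left(p,s \right)} = 28$
$\sqrt{\left(a{\left(68 - 16,-110 \right)} + g{\left(-43,65 \right)}\right) - 32712} = \sqrt{\left(\left(- 9 \left(68 - 16\right) - -330\right) + 28\right) - 32712} = \sqrt{\left(\left(- 9 \left(68 - 16\right) + 330\right) + 28\right) - 32712} = \sqrt{\left(\left(\left(-9\right) 52 + 330\right) + 28\right) - 32712} = \sqrt{\left(\left(-468 + 330\right) + 28\right) - 32712} = \sqrt{\left(-138 + 28\right) - 32712} = \sqrt{-110 - 32712} = \sqrt{-32822} = i \sqrt{32822}$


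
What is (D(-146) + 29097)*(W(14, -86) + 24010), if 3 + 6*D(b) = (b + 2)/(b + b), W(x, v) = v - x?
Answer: 50786047455/73 ≈ 6.9570e+8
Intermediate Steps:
D(b) = -½ + (2 + b)/(12*b) (D(b) = -½ + ((b + 2)/(b + b))/6 = -½ + ((2 + b)/((2*b)))/6 = -½ + ((2 + b)*(1/(2*b)))/6 = -½ + ((2 + b)/(2*b))/6 = -½ + (2 + b)/(12*b))
(D(-146) + 29097)*(W(14, -86) + 24010) = ((1/12)*(2 - 5*(-146))/(-146) + 29097)*((-86 - 1*14) + 24010) = ((1/12)*(-1/146)*(2 + 730) + 29097)*((-86 - 14) + 24010) = ((1/12)*(-1/146)*732 + 29097)*(-100 + 24010) = (-61/146 + 29097)*23910 = (4248101/146)*23910 = 50786047455/73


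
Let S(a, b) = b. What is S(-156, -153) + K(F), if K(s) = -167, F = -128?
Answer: -320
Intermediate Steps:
S(-156, -153) + K(F) = -153 - 167 = -320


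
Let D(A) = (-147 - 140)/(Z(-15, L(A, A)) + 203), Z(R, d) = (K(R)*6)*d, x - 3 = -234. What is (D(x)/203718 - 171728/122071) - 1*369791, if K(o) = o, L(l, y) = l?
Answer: -27578863234481501609/74579311874022 ≈ -3.6979e+5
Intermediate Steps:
x = -231 (x = 3 - 234 = -231)
Z(R, d) = 6*R*d (Z(R, d) = (R*6)*d = (6*R)*d = 6*R*d)
D(A) = -287/(203 - 90*A) (D(A) = (-147 - 140)/(6*(-15)*A + 203) = -287/(-90*A + 203) = -287/(203 - 90*A))
(D(x)/203718 - 171728/122071) - 1*369791 = ((287/(-203 + 90*(-231)))/203718 - 171728/122071) - 1*369791 = ((287/(-203 - 20790))*(1/203718) - 171728*1/122071) - 369791 = ((287/(-20993))*(1/203718) - 171728/122071) - 369791 = ((287*(-1/20993))*(1/203718) - 171728/122071) - 369791 = (-41/2999*1/203718 - 171728/122071) - 369791 = (-41/610950282 - 171728/122071) - 369791 = -104917275032207/74579311874022 - 369791 = -27578863234481501609/74579311874022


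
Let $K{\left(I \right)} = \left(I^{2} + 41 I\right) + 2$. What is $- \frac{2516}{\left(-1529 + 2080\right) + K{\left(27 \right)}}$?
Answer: $- \frac{2516}{2389} \approx -1.0532$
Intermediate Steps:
$K{\left(I \right)} = 2 + I^{2} + 41 I$
$- \frac{2516}{\left(-1529 + 2080\right) + K{\left(27 \right)}} = - \frac{2516}{\left(-1529 + 2080\right) + \left(2 + 27^{2} + 41 \cdot 27\right)} = - \frac{2516}{551 + \left(2 + 729 + 1107\right)} = - \frac{2516}{551 + 1838} = - \frac{2516}{2389}$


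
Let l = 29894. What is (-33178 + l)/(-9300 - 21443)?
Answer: 3284/30743 ≈ 0.10682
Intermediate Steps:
(-33178 + l)/(-9300 - 21443) = (-33178 + 29894)/(-9300 - 21443) = -3284/(-30743) = -3284*(-1/30743) = 3284/30743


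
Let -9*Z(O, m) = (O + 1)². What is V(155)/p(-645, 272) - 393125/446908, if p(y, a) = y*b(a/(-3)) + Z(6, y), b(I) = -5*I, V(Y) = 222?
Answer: -1035459935309/1176104991292 ≈ -0.88041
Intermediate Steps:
Z(O, m) = -(1 + O)²/9 (Z(O, m) = -(O + 1)²/9 = -(1 + O)²/9)
p(y, a) = -49/9 + 5*a*y/3 (p(y, a) = y*(-5*a/(-3)) - (1 + 6)²/9 = y*(-5*a*(-1)/3) - ⅑*7² = y*(-(-5)*a/3) - ⅑*49 = y*(5*a/3) - 49/9 = 5*a*y/3 - 49/9 = -49/9 + 5*a*y/3)
V(155)/p(-645, 272) - 393125/446908 = 222/(-49/9 + (5/3)*272*(-645)) - 393125/446908 = 222/(-49/9 - 292400) - 393125*1/446908 = 222/(-2631649/9) - 393125/446908 = 222*(-9/2631649) - 393125/446908 = -1998/2631649 - 393125/446908 = -1035459935309/1176104991292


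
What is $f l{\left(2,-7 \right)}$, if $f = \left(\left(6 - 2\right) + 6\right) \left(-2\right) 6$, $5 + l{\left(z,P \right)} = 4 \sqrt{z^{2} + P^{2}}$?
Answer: $600 - 480 \sqrt{53} \approx -2894.5$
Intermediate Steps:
$l{\left(z,P \right)} = -5 + 4 \sqrt{P^{2} + z^{2}}$ ($l{\left(z,P \right)} = -5 + 4 \sqrt{z^{2} + P^{2}} = -5 + 4 \sqrt{P^{2} + z^{2}}$)
$f = -120$ ($f = \left(4 + 6\right) \left(-2\right) 6 = 10 \left(-2\right) 6 = \left(-20\right) 6 = -120$)
$f l{\left(2,-7 \right)} = - 120 \left(-5 + 4 \sqrt{\left(-7\right)^{2} + 2^{2}}\right) = - 120 \left(-5 + 4 \sqrt{49 + 4}\right) = - 120 \left(-5 + 4 \sqrt{53}\right) = 600 - 480 \sqrt{53}$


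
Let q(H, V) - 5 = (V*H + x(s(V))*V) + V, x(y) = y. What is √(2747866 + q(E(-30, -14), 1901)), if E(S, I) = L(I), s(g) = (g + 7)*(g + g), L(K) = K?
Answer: √13792987774 ≈ 1.1744e+5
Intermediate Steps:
s(g) = 2*g*(7 + g) (s(g) = (7 + g)*(2*g) = 2*g*(7 + g))
E(S, I) = I
q(H, V) = 5 + V + H*V + 2*V²*(7 + V) (q(H, V) = 5 + ((V*H + (2*V*(7 + V))*V) + V) = 5 + ((H*V + 2*V²*(7 + V)) + V) = 5 + (V + H*V + 2*V²*(7 + V)) = 5 + V + H*V + 2*V²*(7 + V))
√(2747866 + q(E(-30, -14), 1901)) = √(2747866 + (5 + 1901 - 14*1901 + 2*1901²*(7 + 1901))) = √(2747866 + (5 + 1901 - 26614 + 2*3613801*1908)) = √(2747866 + (5 + 1901 - 26614 + 13790264616)) = √(2747866 + 13790239908) = √13792987774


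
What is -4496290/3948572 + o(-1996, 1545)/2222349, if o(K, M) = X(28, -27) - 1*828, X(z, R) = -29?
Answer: -4997854755707/4387552517814 ≈ -1.1391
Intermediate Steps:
o(K, M) = -857 (o(K, M) = -29 - 1*828 = -29 - 828 = -857)
-4496290/3948572 + o(-1996, 1545)/2222349 = -4496290/3948572 - 857/2222349 = -4496290*1/3948572 - 857*1/2222349 = -2248145/1974286 - 857/2222349 = -4997854755707/4387552517814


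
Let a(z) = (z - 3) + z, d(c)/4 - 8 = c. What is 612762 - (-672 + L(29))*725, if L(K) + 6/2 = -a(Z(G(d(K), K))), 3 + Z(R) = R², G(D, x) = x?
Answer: 2315062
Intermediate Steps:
d(c) = 32 + 4*c
Z(R) = -3 + R²
a(z) = -3 + 2*z (a(z) = (-3 + z) + z = -3 + 2*z)
L(K) = 6 - 2*K² (L(K) = -3 - (-3 + 2*(-3 + K²)) = -3 - (-3 + (-6 + 2*K²)) = -3 - (-9 + 2*K²) = -3 + (9 - 2*K²) = 6 - 2*K²)
612762 - (-672 + L(29))*725 = 612762 - (-672 + (6 - 2*29²))*725 = 612762 - (-672 + (6 - 2*841))*725 = 612762 - (-672 + (6 - 1682))*725 = 612762 - (-672 - 1676)*725 = 612762 - (-2348)*725 = 612762 - 1*(-1702300) = 612762 + 1702300 = 2315062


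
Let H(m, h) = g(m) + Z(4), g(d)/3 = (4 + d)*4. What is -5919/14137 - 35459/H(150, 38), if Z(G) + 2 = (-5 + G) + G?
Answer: -512228114/26139313 ≈ -19.596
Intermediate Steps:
Z(G) = -7 + 2*G (Z(G) = -2 + ((-5 + G) + G) = -2 + (-5 + 2*G) = -7 + 2*G)
g(d) = 48 + 12*d (g(d) = 3*((4 + d)*4) = 3*(16 + 4*d) = 48 + 12*d)
H(m, h) = 49 + 12*m (H(m, h) = (48 + 12*m) + (-7 + 2*4) = (48 + 12*m) + (-7 + 8) = (48 + 12*m) + 1 = 49 + 12*m)
-5919/14137 - 35459/H(150, 38) = -5919/14137 - 35459/(49 + 12*150) = -5919*1/14137 - 35459/(49 + 1800) = -5919/14137 - 35459/1849 = -512228114/26139313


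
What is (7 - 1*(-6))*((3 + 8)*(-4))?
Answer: -572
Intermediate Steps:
(7 - 1*(-6))*((3 + 8)*(-4)) = (7 + 6)*(11*(-4)) = 13*(-44) = -572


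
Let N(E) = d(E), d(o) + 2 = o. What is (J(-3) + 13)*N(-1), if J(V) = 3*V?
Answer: -12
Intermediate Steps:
d(o) = -2 + o
N(E) = -2 + E
(J(-3) + 13)*N(-1) = (3*(-3) + 13)*(-2 - 1) = (-9 + 13)*(-3) = 4*(-3) = -12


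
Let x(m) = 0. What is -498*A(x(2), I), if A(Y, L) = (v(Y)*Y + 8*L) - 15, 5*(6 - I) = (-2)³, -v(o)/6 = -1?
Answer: -114042/5 ≈ -22808.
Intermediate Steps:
v(o) = 6 (v(o) = -6*(-1) = 6)
I = 38/5 (I = 6 - ⅕*(-2)³ = 6 - ⅕*(-8) = 6 + 8/5 = 38/5 ≈ 7.6000)
A(Y, L) = -15 + 6*Y + 8*L (A(Y, L) = (6*Y + 8*L) - 15 = -15 + 6*Y + 8*L)
-498*A(x(2), I) = -498*(-15 + 6*0 + 8*(38/5)) = -498*(-15 + 0 + 304/5) = -498*229/5 = -114042/5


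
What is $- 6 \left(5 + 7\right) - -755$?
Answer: $683$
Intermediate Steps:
$- 6 \left(5 + 7\right) - -755 = \left(-6\right) 12 + 755 = -72 + 755 = 683$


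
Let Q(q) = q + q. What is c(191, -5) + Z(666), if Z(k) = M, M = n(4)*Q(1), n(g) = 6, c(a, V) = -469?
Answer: -457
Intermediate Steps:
Q(q) = 2*q
M = 12 (M = 6*(2*1) = 6*2 = 12)
Z(k) = 12
c(191, -5) + Z(666) = -469 + 12 = -457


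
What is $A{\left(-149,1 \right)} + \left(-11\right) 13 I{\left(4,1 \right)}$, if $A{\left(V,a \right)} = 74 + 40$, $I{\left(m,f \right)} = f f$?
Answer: $-29$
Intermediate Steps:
$I{\left(m,f \right)} = f^{2}$
$A{\left(V,a \right)} = 114$
$A{\left(-149,1 \right)} + \left(-11\right) 13 I{\left(4,1 \right)} = 114 + \left(-11\right) 13 \cdot 1^{2} = 114 - 143 = -29$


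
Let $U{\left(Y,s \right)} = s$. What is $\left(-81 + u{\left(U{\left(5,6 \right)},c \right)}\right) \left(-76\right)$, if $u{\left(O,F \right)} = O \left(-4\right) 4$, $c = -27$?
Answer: $13452$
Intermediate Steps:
$u{\left(O,F \right)} = - 16 O$ ($u{\left(O,F \right)} = - 4 O 4 = - 16 O$)
$\left(-81 + u{\left(U{\left(5,6 \right)},c \right)}\right) \left(-76\right) = \left(-81 - 96\right) \left(-76\right) = \left(-177\right) \left(-76\right) = 13452$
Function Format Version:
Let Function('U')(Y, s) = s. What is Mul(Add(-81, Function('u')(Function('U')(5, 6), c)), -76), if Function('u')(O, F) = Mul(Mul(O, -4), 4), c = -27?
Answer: 13452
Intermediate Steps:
Function('u')(O, F) = Mul(-16, O) (Function('u')(O, F) = Mul(Mul(-4, O), 4) = Mul(-16, O))
Mul(Add(-81, Function('u')(Function('U')(5, 6), c)), -76) = Mul(Add(-81, Mul(-16, 6)), -76) = Mul(Add(-81, -96), -76) = Mul(-177, -76) = 13452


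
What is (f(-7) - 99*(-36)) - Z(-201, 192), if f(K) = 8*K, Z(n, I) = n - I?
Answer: 3901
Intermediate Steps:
(f(-7) - 99*(-36)) - Z(-201, 192) = (8*(-7) - 99*(-36)) - (-201 - 1*192) = (-56 + 3564) - (-201 - 192) = 3508 - 1*(-393) = 3508 + 393 = 3901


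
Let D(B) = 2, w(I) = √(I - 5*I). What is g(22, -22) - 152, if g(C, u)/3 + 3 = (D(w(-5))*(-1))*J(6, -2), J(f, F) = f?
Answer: -197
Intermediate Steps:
w(I) = 2*√(-I) (w(I) = √(-4*I) = 2*√(-I))
g(C, u) = -45 (g(C, u) = -9 + 3*((2*(-1))*6) = -9 + 3*(-2*6) = -9 + 3*(-12) = -9 - 36 = -45)
g(22, -22) - 152 = -45 - 152 = -197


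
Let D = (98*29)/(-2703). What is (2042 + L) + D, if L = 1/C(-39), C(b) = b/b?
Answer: 5519387/2703 ≈ 2041.9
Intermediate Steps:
C(b) = 1
L = 1 (L = 1/1 = 1)
D = -2842/2703 (D = 2842*(-1/2703) = -2842/2703 ≈ -1.0514)
(2042 + L) + D = (2042 + 1) - 2842/2703 = 2043 - 2842/2703 = 5519387/2703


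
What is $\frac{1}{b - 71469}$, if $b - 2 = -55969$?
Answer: $- \frac{1}{127436} \approx -7.8471 \cdot 10^{-6}$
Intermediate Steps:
$b = -55967$ ($b = 2 - 55969 = -55967$)
$\frac{1}{b - 71469} = \frac{1}{-55967 - 71469} = \frac{1}{-127436} = - \frac{1}{127436}$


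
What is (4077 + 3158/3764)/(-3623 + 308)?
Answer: -7674493/6238830 ≈ -1.2301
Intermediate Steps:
(4077 + 3158/3764)/(-3623 + 308) = (4077 + 3158*(1/3764))/(-3315) = (4077 + 1579/1882)*(-1/3315) = (7674493/1882)*(-1/3315) = -7674493/6238830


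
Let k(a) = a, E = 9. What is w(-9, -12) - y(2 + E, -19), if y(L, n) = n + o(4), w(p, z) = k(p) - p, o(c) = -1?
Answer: 20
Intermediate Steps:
w(p, z) = 0 (w(p, z) = p - p = 0)
y(L, n) = -1 + n (y(L, n) = n - 1 = -1 + n)
w(-9, -12) - y(2 + E, -19) = 0 - (-1 - 19) = 0 - 1*(-20) = 0 + 20 = 20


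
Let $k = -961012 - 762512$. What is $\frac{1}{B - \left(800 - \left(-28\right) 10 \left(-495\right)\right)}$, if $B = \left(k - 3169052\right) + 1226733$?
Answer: $- \frac{1}{3528043} \approx -2.8344 \cdot 10^{-7}$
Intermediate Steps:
$k = -1723524$
$B = -3665843$ ($B = \left(-1723524 - 3169052\right) + 1226733 = -4892576 + 1226733 = -3665843$)
$\frac{1}{B - \left(800 - \left(-28\right) 10 \left(-495\right)\right)} = \frac{1}{-3665843 - \left(800 - \left(-28\right) 10 \left(-495\right)\right)} = \frac{1}{-3665843 - -137800} = \frac{1}{-3665843 + \left(138600 - 800\right)} = \frac{1}{-3665843 + 137800} = \frac{1}{-3528043} = - \frac{1}{3528043}$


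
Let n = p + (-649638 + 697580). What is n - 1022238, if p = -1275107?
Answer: -2249403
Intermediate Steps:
n = -1227165 (n = -1275107 + (-649638 + 697580) = -1275107 + 47942 = -1227165)
n - 1022238 = -1227165 - 1022238 = -2249403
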